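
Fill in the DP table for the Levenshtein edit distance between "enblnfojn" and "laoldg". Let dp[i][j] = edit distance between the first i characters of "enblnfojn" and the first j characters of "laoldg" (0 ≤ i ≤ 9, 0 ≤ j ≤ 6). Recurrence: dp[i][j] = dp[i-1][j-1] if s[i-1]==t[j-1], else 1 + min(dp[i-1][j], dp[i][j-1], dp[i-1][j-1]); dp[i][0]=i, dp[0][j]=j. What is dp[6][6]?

   ''  l  a  o  l  d  g
''  0  1  2  3  4  5  6
 e  1  1  2  3  4  5  6
 n  2  2  2  3  4  5  6
 b  3  3  3  3  4  5  6
 l  4  3  4  4  3  4  5
 n  5  4  4  5  4  4  5
 f  6  5  5  5  5  5  5
 o  7  6  6  5  6  6  6
 j  8  7  7  6  6  7  7
 n  9  8  8  7  7  7  8

5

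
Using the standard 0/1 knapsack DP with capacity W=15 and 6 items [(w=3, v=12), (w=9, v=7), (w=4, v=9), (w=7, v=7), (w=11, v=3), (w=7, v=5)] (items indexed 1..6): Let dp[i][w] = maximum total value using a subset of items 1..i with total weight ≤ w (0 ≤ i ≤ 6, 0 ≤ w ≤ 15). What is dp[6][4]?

12

i\w   0   1   2   3   4   5   6   7   8   9  10  11  12  13  14  15
  0   0   0   0   0   0   0   0   0   0   0   0   0   0   0   0   0
  1   0   0   0  12  12  12  12  12  12  12  12  12  12  12  12  12
  2   0   0   0  12  12  12  12  12  12  12  12  12  19  19  19  19
  3   0   0   0  12  12  12  12  21  21  21  21  21  21  21  21  21
  4   0   0   0  12  12  12  12  21  21  21  21  21  21  21  28  28
  5   0   0   0  12  12  12  12  21  21  21  21  21  21  21  28  28
  6   0   0   0  12  12  12  12  21  21  21  21  21  21  21  28  28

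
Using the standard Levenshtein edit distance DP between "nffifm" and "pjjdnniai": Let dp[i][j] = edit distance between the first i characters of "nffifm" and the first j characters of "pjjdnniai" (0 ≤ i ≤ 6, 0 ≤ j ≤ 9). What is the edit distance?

   ''  p  j  j  d  n  n  i  a  i
''  0  1  2  3  4  5  6  7  8  9
 n  1  1  2  3  4  4  5  6  7  8
 f  2  2  2  3  4  5  5  6  7  8
 f  3  3  3  3  4  5  6  6  7  8
 i  4  4  4  4  4  5  6  6  7  7
 f  5  5  5  5  5  5  6  7  7  8
 m  6  6  6  6  6  6  6  7  8  8

8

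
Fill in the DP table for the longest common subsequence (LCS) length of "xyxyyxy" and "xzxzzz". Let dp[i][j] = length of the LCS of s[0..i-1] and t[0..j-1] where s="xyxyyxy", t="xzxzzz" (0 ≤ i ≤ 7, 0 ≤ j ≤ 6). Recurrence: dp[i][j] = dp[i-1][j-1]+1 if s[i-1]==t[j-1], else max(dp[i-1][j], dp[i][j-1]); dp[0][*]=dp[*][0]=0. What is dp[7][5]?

   ''  x  z  x  z  z  z
''  0  0  0  0  0  0  0
 x  0  1  1  1  1  1  1
 y  0  1  1  1  1  1  1
 x  0  1  1  2  2  2  2
 y  0  1  1  2  2  2  2
 y  0  1  1  2  2  2  2
 x  0  1  1  2  2  2  2
 y  0  1  1  2  2  2  2

2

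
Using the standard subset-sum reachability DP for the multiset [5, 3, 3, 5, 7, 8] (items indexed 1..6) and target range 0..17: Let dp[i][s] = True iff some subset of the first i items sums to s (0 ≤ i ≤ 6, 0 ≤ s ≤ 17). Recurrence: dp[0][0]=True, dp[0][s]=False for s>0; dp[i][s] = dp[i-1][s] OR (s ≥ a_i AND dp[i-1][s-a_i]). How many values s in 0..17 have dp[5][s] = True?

13

i\s   0   1   2   3   4   5   6   7   8   9  10  11  12  13  14  15  16  17
  0   T   F   F   F   F   F   F   F   F   F   F   F   F   F   F   F   F   F
  1   T   F   F   F   F   T   F   F   F   F   F   F   F   F   F   F   F   F
  2   T   F   F   T   F   T   F   F   T   F   F   F   F   F   F   F   F   F
  3   T   F   F   T   F   T   T   F   T   F   F   T   F   F   F   F   F   F
  4   T   F   F   T   F   T   T   F   T   F   T   T   F   T   F   F   T   F
  5   T   F   F   T   F   T   T   T   T   F   T   T   T   T   F   T   T   T
  6   T   F   F   T   F   T   T   T   T   F   T   T   T   T   T   T   T   T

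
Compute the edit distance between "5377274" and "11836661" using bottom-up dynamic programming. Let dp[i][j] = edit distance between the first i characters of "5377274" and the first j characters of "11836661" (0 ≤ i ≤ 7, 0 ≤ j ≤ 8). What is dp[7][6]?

7

   ''  1  1  8  3  6  6  6  1
''  0  1  2  3  4  5  6  7  8
 5  1  1  2  3  4  5  6  7  8
 3  2  2  2  3  3  4  5  6  7
 7  3  3  3  3  4  4  5  6  7
 7  4  4  4  4  4  5  5  6  7
 2  5  5  5  5  5  5  6  6  7
 7  6  6  6  6  6  6  6  7  7
 4  7  7  7  7  7  7  7  7  8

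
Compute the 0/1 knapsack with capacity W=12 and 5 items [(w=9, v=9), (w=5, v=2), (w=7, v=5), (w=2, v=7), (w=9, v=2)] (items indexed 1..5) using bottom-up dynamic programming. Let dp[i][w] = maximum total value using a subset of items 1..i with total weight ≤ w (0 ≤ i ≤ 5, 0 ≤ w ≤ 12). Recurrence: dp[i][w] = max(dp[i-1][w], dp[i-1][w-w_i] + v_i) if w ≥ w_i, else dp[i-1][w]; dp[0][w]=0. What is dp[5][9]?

i\w   0   1   2   3   4   5   6   7   8   9  10  11  12
  0   0   0   0   0   0   0   0   0   0   0   0   0   0
  1   0   0   0   0   0   0   0   0   0   9   9   9   9
  2   0   0   0   0   0   2   2   2   2   9   9   9   9
  3   0   0   0   0   0   2   2   5   5   9   9   9   9
  4   0   0   7   7   7   7   7   9   9  12  12  16  16
  5   0   0   7   7   7   7   7   9   9  12  12  16  16

12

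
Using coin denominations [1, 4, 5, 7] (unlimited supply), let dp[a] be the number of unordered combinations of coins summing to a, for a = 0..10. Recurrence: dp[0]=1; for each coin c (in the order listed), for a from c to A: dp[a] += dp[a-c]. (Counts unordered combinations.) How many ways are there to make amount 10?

7

after  coin     0     1     2     3     4     5     6     7     8     9    10
          1     1     1     1     1     1     1     1     1     1     1     1
          4     1     1     1     1     2     2     2     2     3     3     3
          5     1     1     1     1     2     3     3     3     4     5     6
          7     1     1     1     1     2     3     3     4     5     6     7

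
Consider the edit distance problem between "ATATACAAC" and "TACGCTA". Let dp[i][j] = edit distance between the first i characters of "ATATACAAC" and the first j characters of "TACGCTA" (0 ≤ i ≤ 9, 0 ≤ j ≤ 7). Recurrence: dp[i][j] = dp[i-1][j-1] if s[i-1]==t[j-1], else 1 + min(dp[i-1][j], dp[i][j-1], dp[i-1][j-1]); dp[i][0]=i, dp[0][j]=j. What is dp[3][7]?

   ''  T  A  C  G  C  T  A
''  0  1  2  3  4  5  6  7
 A  1  1  1  2  3  4  5  6
 T  2  1  2  2  3  4  4  5
 A  3  2  1  2  3  4  5  4
 T  4  3  2  2  3  4  4  5
 A  5  4  3  3  3  4  5  4
 C  6  5  4  3  4  3  4  5
 A  7  6  5  4  4  4  4  4
 A  8  7  6  5  5  5  5  4
 C  9  8  7  6  6  5  6  5

4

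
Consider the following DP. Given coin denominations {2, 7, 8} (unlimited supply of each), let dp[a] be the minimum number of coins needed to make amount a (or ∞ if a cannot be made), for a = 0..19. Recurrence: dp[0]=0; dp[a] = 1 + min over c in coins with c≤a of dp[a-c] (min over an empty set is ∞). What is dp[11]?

 a  0  1  2  3  4  5  6  7  8  9 10 11 12 13 14 15 16 17 18 19
dp  0  -  1  -  2  -  3  1  1  2  2  3  3  4  2  2  2  3  3  4
(- denotes ∞ / unreachable)

3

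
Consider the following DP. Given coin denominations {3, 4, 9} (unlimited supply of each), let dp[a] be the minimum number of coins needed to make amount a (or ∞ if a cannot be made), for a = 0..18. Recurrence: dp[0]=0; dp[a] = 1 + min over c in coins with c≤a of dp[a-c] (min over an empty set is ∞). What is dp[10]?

3

 a  0  1  2  3  4  5  6  7  8  9 10 11 12 13 14 15 16 17 18
dp  0  -  -  1  1  -  2  2  2  1  3  3  2  2  4  3  3  3  2
(- denotes ∞ / unreachable)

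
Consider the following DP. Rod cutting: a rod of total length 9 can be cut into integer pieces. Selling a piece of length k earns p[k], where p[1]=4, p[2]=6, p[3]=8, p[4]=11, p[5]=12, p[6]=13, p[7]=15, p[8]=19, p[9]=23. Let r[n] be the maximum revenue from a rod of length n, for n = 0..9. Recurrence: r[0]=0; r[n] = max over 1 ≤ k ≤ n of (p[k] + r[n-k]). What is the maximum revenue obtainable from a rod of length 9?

   n    0    1    2    3    4    5    6    7    8    9
r[n]    0    4    8   12   16   20   24   28   32   36

36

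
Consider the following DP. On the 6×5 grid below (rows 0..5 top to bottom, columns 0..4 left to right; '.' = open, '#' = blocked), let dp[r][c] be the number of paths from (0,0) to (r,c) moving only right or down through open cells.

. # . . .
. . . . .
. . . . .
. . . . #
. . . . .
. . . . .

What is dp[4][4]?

20

r\c   0   1   2   3   4
  0   1   0   0   0   0
  1   1   1   1   1   1
  2   1   2   3   4   5
  3   1   3   6  10   0
  4   1   4  10  20  20
  5   1   5  15  35  55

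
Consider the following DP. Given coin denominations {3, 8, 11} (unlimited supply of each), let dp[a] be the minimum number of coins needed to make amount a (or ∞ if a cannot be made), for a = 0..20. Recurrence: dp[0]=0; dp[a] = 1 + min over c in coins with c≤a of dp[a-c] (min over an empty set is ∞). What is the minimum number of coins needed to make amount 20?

4

 a  0  1  2  3  4  5  6  7  8  9 10 11 12 13 14 15 16 17 18 19 20
dp  0  -  -  1  -  -  2  -  1  3  -  1  4  -  2  5  2  3  6  2  4
(- denotes ∞ / unreachable)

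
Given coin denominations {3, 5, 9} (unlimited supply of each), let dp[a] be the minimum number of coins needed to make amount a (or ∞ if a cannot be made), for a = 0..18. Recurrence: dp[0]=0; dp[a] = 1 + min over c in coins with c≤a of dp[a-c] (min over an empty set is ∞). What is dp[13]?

3

 a  0  1  2  3  4  5  6  7  8  9 10 11 12 13 14 15 16 17 18
dp  0  -  -  1  -  1  2  -  2  1  2  3  2  3  2  3  4  3  2
(- denotes ∞ / unreachable)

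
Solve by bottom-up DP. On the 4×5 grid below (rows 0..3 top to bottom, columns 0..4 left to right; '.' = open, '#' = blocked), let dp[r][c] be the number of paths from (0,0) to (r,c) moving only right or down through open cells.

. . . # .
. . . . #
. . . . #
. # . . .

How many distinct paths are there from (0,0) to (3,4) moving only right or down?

15

r\c   0   1   2   3   4
  0   1   1   1   0   0
  1   1   2   3   3   0
  2   1   3   6   9   0
  3   1   0   6  15  15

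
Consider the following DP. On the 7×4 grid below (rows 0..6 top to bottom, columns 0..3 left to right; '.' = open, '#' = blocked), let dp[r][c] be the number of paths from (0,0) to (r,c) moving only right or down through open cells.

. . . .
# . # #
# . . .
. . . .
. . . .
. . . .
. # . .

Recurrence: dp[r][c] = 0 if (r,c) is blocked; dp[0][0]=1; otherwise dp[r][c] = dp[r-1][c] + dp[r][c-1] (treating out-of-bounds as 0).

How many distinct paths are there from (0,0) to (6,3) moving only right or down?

14

r\c   0   1   2   3
  0   1   1   1   1
  1   0   1   0   0
  2   0   1   1   1
  3   0   1   2   3
  4   0   1   3   6
  5   0   1   4  10
  6   0   0   4  14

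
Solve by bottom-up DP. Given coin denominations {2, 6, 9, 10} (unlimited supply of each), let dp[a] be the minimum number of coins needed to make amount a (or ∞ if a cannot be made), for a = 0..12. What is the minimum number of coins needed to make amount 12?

2

 a  0  1  2  3  4  5  6  7  8  9 10 11 12
dp  0  -  1  -  2  -  1  -  2  1  1  2  2
(- denotes ∞ / unreachable)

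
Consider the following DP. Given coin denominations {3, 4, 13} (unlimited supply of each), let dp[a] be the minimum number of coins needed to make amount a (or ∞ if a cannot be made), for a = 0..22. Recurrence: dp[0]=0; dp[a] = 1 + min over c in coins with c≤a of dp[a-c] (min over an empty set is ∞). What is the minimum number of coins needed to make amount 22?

4

 a  0  1  2  3  4  5  6  7  8  9 10 11 12 13 14 15 16 17 18 19 20 21 22
dp  0  -  -  1  1  -  2  2  2  3  3  3  3  1  4  4  2  2  5  3  3  3  4
(- denotes ∞ / unreachable)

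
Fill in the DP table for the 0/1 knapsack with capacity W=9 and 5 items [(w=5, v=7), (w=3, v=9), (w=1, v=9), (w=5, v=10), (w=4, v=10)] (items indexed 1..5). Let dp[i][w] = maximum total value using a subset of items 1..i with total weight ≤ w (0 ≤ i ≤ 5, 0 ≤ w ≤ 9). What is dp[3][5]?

18

i\w   0   1   2   3   4   5   6   7   8   9
  0   0   0   0   0   0   0   0   0   0   0
  1   0   0   0   0   0   7   7   7   7   7
  2   0   0   0   9   9   9   9   9  16  16
  3   0   9   9   9  18  18  18  18  18  25
  4   0   9   9   9  18  18  19  19  19  28
  5   0   9   9   9  18  19  19  19  28  28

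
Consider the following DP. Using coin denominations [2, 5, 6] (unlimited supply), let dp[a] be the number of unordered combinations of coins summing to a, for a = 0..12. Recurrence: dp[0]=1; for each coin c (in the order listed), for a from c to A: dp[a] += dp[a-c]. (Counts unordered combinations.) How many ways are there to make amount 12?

4

after  coin     0     1     2     3     4     5     6     7     8     9    10    11    12
          2     1     0     1     0     1     0     1     0     1     0     1     0     1
          5     1     0     1     0     1     1     1     1     1     1     2     1     2
          6     1     0     1     0     1     1     2     1     2     1     3     2     4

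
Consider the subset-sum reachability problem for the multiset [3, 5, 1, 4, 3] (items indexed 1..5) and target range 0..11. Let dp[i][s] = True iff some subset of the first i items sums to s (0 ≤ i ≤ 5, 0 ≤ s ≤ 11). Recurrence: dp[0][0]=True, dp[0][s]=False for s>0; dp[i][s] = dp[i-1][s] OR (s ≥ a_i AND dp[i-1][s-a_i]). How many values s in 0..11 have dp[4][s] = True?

i\s   0   1   2   3   4   5   6   7   8   9  10  11
  0   T   F   F   F   F   F   F   F   F   F   F   F
  1   T   F   F   T   F   F   F   F   F   F   F   F
  2   T   F   F   T   F   T   F   F   T   F   F   F
  3   T   T   F   T   T   T   T   F   T   T   F   F
  4   T   T   F   T   T   T   T   T   T   T   T   F
  5   T   T   F   T   T   T   T   T   T   T   T   T

10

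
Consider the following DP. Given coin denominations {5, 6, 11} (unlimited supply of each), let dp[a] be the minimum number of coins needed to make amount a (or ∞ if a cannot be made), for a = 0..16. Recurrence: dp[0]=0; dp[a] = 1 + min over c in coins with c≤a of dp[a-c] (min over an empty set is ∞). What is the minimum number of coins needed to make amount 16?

2

 a  0  1  2  3  4  5  6  7  8  9 10 11 12 13 14 15 16
dp  0  -  -  -  -  1  1  -  -  -  2  1  2  -  -  3  2
(- denotes ∞ / unreachable)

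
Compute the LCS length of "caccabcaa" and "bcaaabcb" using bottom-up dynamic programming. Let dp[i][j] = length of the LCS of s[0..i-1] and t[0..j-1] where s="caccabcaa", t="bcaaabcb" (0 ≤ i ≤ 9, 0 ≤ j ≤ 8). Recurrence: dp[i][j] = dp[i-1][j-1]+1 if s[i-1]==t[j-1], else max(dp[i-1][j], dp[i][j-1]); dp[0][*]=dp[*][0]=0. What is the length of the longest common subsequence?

5

   ''  b  c  a  a  a  b  c  b
''  0  0  0  0  0  0  0  0  0
 c  0  0  1  1  1  1  1  1  1
 a  0  0  1  2  2  2  2  2  2
 c  0  0  1  2  2  2  2  3  3
 c  0  0  1  2  2  2  2  3  3
 a  0  0  1  2  3  3  3  3  3
 b  0  1  1  2  3  3  4  4  4
 c  0  1  2  2  3  3  4  5  5
 a  0  1  2  3  3  4  4  5  5
 a  0  1  2  3  4  4  4  5  5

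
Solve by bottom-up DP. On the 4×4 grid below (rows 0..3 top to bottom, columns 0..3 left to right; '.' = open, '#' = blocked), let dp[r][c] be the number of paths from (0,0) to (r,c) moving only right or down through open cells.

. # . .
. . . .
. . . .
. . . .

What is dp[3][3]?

10

r\c   0   1   2   3
  0   1   0   0   0
  1   1   1   1   1
  2   1   2   3   4
  3   1   3   6  10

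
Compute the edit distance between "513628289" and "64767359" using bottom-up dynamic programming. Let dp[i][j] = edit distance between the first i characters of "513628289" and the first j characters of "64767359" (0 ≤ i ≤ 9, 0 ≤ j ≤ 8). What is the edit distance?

   ''  6  4  7  6  7  3  5  9
''  0  1  2  3  4  5  6  7  8
 5  1  1  2  3  4  5  6  6  7
 1  2  2  2  3  4  5  6  7  7
 3  3  3  3  3  4  5  5  6  7
 6  4  3  4  4  3  4  5  6  7
 2  5  4  4  5  4  4  5  6  7
 8  6  5  5  5  5  5  5  6  7
 2  7  6  6  6  6  6  6  6  7
 8  8  7  7  7  7  7  7  7  7
 9  9  8  8  8  8  8  8  8  7

7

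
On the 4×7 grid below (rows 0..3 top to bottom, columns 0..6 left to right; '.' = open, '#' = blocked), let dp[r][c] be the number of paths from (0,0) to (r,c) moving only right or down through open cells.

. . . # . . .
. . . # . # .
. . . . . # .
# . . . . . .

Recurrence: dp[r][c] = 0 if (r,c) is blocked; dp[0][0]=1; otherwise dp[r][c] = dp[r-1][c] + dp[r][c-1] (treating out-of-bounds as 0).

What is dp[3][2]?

9

r\c   0   1   2   3   4   5   6
  0   1   1   1   0   0   0   0
  1   1   2   3   0   0   0   0
  2   1   3   6   6   6   0   0
  3   0   3   9  15  21  21  21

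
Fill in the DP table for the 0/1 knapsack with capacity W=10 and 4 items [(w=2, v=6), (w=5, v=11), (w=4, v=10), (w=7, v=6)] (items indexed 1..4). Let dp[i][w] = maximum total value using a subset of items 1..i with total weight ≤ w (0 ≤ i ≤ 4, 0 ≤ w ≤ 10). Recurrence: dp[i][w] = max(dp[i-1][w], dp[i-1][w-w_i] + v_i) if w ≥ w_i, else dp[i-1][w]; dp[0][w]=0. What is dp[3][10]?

i\w   0   1   2   3   4   5   6   7   8   9  10
  0   0   0   0   0   0   0   0   0   0   0   0
  1   0   0   6   6   6   6   6   6   6   6   6
  2   0   0   6   6   6  11  11  17  17  17  17
  3   0   0   6   6  10  11  16  17  17  21  21
  4   0   0   6   6  10  11  16  17  17  21  21

21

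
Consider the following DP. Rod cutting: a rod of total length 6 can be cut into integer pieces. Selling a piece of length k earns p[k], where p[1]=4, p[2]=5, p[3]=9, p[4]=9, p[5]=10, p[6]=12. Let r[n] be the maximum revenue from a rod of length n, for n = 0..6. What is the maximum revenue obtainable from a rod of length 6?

   n    0    1    2    3    4    5    6
r[n]    0    4    8   12   16   20   24

24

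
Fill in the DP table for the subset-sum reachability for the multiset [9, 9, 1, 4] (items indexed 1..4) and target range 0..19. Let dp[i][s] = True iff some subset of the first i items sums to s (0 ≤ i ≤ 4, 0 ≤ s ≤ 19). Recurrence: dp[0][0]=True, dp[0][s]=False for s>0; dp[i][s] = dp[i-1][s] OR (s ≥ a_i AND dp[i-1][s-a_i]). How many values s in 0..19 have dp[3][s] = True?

i\s   0   1   2   3   4   5   6   7   8   9  10  11  12  13  14  15  16  17  18  19
  0   T   F   F   F   F   F   F   F   F   F   F   F   F   F   F   F   F   F   F   F
  1   T   F   F   F   F   F   F   F   F   T   F   F   F   F   F   F   F   F   F   F
  2   T   F   F   F   F   F   F   F   F   T   F   F   F   F   F   F   F   F   T   F
  3   T   T   F   F   F   F   F   F   F   T   T   F   F   F   F   F   F   F   T   T
  4   T   T   F   F   T   T   F   F   F   T   T   F   F   T   T   F   F   F   T   T

6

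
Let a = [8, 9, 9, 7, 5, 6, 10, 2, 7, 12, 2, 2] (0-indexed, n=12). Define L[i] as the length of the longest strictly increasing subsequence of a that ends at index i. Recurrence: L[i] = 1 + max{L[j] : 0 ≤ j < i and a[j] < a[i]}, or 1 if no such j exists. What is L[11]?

   i    0    1    2    3    4    5    6    7    8    9   10   11
a[i]    8    9    9    7    5    6   10    2    7   12    2    2
L[i]    1    2    2    1    1    2    3    1    3    4    1    1

1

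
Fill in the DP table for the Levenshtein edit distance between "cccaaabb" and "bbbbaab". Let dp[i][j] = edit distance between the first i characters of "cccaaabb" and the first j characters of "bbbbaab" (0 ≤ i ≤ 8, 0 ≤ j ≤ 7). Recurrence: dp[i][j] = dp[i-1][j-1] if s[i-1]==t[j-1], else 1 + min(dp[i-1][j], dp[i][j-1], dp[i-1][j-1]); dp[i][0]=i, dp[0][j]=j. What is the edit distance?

5

   ''  b  b  b  b  a  a  b
''  0  1  2  3  4  5  6  7
 c  1  1  2  3  4  5  6  7
 c  2  2  2  3  4  5  6  7
 c  3  3  3  3  4  5  6  7
 a  4  4  4  4  4  4  5  6
 a  5  5  5  5  5  4  4  5
 a  6  6  6  6  6  5  4  5
 b  7  6  6  6  6  6  5  4
 b  8  7  6  6  6  7  6  5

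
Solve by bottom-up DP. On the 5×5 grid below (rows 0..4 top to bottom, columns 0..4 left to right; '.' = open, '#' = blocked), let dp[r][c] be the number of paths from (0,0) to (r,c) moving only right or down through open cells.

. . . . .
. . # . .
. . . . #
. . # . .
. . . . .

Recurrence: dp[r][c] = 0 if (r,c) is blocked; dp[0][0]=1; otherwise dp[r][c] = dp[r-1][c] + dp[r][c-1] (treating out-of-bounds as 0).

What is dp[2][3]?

r\c   0   1   2   3   4
  0   1   1   1   1   1
  1   1   2   0   1   2
  2   1   3   3   4   0
  3   1   4   0   4   4
  4   1   5   5   9  13

4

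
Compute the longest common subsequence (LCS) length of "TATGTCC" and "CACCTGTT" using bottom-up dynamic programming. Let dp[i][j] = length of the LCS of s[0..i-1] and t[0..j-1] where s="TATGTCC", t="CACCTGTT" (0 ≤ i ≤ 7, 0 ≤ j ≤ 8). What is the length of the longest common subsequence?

   ''  C  A  C  C  T  G  T  T
''  0  0  0  0  0  0  0  0  0
 T  0  0  0  0  0  1  1  1  1
 A  0  0  1  1  1  1  1  1  1
 T  0  0  1  1  1  2  2  2  2
 G  0  0  1  1  1  2  3  3  3
 T  0  0  1  1  1  2  3  4  4
 C  0  1  1  2  2  2  3  4  4
 C  0  1  1  2  3  3  3  4  4

4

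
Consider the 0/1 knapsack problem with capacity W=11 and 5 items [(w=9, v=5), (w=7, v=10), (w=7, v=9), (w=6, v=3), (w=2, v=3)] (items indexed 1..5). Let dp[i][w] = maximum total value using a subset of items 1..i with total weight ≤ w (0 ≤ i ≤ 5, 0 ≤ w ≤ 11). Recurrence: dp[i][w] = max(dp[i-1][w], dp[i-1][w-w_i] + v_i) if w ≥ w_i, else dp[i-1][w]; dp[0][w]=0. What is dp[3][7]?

10

i\w   0   1   2   3   4   5   6   7   8   9  10  11
  0   0   0   0   0   0   0   0   0   0   0   0   0
  1   0   0   0   0   0   0   0   0   0   5   5   5
  2   0   0   0   0   0   0   0  10  10  10  10  10
  3   0   0   0   0   0   0   0  10  10  10  10  10
  4   0   0   0   0   0   0   3  10  10  10  10  10
  5   0   0   3   3   3   3   3  10  10  13  13  13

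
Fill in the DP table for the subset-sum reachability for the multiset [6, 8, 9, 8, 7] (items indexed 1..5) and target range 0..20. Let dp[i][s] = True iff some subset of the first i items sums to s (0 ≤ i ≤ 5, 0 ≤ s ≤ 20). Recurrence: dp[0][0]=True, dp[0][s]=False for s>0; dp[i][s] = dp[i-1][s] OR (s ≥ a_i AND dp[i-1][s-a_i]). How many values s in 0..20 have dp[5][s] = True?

10

i\s   0   1   2   3   4   5   6   7   8   9  10  11  12  13  14  15  16  17  18  19  20
  0   T   F   F   F   F   F   F   F   F   F   F   F   F   F   F   F   F   F   F   F   F
  1   T   F   F   F   F   F   T   F   F   F   F   F   F   F   F   F   F   F   F   F   F
  2   T   F   F   F   F   F   T   F   T   F   F   F   F   F   T   F   F   F   F   F   F
  3   T   F   F   F   F   F   T   F   T   T   F   F   F   F   T   T   F   T   F   F   F
  4   T   F   F   F   F   F   T   F   T   T   F   F   F   F   T   T   T   T   F   F   F
  5   T   F   F   F   F   F   T   T   T   T   F   F   F   T   T   T   T   T   F   F   F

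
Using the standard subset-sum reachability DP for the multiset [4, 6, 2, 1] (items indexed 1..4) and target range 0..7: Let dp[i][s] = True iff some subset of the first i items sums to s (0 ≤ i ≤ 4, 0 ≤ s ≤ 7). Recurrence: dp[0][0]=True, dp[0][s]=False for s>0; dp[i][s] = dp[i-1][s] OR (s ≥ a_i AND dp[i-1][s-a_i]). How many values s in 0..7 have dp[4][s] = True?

i\s   0   1   2   3   4   5   6   7
  0   T   F   F   F   F   F   F   F
  1   T   F   F   F   T   F   F   F
  2   T   F   F   F   T   F   T   F
  3   T   F   T   F   T   F   T   F
  4   T   T   T   T   T   T   T   T

8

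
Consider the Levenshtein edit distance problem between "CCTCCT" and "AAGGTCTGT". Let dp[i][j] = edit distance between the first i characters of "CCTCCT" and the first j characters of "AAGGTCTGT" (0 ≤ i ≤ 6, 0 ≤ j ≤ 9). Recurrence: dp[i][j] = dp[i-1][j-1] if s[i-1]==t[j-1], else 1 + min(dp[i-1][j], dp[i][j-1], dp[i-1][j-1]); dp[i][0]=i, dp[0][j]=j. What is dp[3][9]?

   ''  A  A  G  G  T  C  T  G  T
''  0  1  2  3  4  5  6  7  8  9
 C  1  1  2  3  4  5  5  6  7  8
 C  2  2  2  3  4  5  5  6  7  8
 T  3  3  3  3  4  4  5  5  6  7
 C  4  4  4  4  4  5  4  5  6  7
 C  5  5  5  5  5  5  5  5  6  7
 T  6  6  6  6  6  5  6  5  6  6

7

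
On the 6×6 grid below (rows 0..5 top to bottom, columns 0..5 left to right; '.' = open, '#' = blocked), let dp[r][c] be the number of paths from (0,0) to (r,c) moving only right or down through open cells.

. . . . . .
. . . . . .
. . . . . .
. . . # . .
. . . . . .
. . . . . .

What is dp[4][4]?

r\c   0   1   2   3   4   5
  0   1   1   1   1   1   1
  1   1   2   3   4   5   6
  2   1   3   6  10  15  21
  3   1   4  10   0  15  36
  4   1   5  15  15  30  66
  5   1   6  21  36  66 132

30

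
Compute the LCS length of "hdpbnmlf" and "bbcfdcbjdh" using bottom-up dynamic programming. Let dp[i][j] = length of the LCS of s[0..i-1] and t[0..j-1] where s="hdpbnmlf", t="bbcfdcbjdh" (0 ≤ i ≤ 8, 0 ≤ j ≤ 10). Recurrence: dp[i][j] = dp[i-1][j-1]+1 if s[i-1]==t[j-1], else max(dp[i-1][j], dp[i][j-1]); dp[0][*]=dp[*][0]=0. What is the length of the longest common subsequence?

   ''  b  b  c  f  d  c  b  j  d  h
''  0  0  0  0  0  0  0  0  0  0  0
 h  0  0  0  0  0  0  0  0  0  0  1
 d  0  0  0  0  0  1  1  1  1  1  1
 p  0  0  0  0  0  1  1  1  1  1  1
 b  0  1  1  1  1  1  1  2  2  2  2
 n  0  1  1  1  1  1  1  2  2  2  2
 m  0  1  1  1  1  1  1  2  2  2  2
 l  0  1  1  1  1  1  1  2  2  2  2
 f  0  1  1  1  2  2  2  2  2  2  2

2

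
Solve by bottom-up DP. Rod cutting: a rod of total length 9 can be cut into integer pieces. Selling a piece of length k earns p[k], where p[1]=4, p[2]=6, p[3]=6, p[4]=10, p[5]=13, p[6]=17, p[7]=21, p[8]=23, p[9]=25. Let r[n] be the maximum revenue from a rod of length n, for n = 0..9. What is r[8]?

   n    0    1    2    3    4    5    6    7    8    9
r[n]    0    4    8   12   16   20   24   28   32   36

32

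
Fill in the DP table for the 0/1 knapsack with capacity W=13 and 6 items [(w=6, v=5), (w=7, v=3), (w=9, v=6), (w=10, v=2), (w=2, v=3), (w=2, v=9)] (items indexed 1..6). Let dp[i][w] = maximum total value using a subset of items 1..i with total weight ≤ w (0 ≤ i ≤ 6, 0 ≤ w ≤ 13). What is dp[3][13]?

i\w   0   1   2   3   4   5   6   7   8   9  10  11  12  13
  0   0   0   0   0   0   0   0   0   0   0   0   0   0   0
  1   0   0   0   0   0   0   5   5   5   5   5   5   5   5
  2   0   0   0   0   0   0   5   5   5   5   5   5   5   8
  3   0   0   0   0   0   0   5   5   5   6   6   6   6   8
  4   0   0   0   0   0   0   5   5   5   6   6   6   6   8
  5   0   0   3   3   3   3   5   5   8   8   8   9   9   9
  6   0   0   9   9  12  12  12  12  14  14  17  17  17  18

8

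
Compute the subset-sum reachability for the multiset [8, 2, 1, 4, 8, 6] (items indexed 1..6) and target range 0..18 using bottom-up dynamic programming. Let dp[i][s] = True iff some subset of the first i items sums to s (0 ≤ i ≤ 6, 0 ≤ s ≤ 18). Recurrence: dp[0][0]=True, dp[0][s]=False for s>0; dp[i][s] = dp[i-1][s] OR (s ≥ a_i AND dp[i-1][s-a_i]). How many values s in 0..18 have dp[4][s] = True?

16

i\s   0   1   2   3   4   5   6   7   8   9  10  11  12  13  14  15  16  17  18
  0   T   F   F   F   F   F   F   F   F   F   F   F   F   F   F   F   F   F   F
  1   T   F   F   F   F   F   F   F   T   F   F   F   F   F   F   F   F   F   F
  2   T   F   T   F   F   F   F   F   T   F   T   F   F   F   F   F   F   F   F
  3   T   T   T   T   F   F   F   F   T   T   T   T   F   F   F   F   F   F   F
  4   T   T   T   T   T   T   T   T   T   T   T   T   T   T   T   T   F   F   F
  5   T   T   T   T   T   T   T   T   T   T   T   T   T   T   T   T   T   T   T
  6   T   T   T   T   T   T   T   T   T   T   T   T   T   T   T   T   T   T   T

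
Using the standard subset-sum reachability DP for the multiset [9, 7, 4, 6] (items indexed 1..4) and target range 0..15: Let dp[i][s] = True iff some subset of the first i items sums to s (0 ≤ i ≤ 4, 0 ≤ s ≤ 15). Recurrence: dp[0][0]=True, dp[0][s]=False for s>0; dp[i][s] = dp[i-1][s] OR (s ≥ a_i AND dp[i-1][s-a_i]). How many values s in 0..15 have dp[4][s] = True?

i\s   0   1   2   3   4   5   6   7   8   9  10  11  12  13  14  15
  0   T   F   F   F   F   F   F   F   F   F   F   F   F   F   F   F
  1   T   F   F   F   F   F   F   F   F   T   F   F   F   F   F   F
  2   T   F   F   F   F   F   F   T   F   T   F   F   F   F   F   F
  3   T   F   F   F   T   F   F   T   F   T   F   T   F   T   F   F
  4   T   F   F   F   T   F   T   T   F   T   T   T   F   T   F   T

9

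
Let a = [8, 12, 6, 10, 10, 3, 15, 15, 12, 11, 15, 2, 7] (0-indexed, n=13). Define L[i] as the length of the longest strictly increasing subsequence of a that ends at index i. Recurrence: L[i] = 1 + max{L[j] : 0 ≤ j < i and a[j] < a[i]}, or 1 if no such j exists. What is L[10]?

4

   i    0    1    2    3    4    5    6    7    8    9   10   11   12
a[i]    8   12    6   10   10    3   15   15   12   11   15    2    7
L[i]    1    2    1    2    2    1    3    3    3    3    4    1    2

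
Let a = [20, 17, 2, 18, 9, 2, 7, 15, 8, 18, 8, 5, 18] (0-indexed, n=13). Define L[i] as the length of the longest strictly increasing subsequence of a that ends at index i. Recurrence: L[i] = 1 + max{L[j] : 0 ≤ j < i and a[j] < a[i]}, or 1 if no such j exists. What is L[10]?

3

   i    0    1    2    3    4    5    6    7    8    9   10   11   12
a[i]   20   17    2   18    9    2    7   15    8   18    8    5   18
L[i]    1    1    1    2    2    1    2    3    3    4    3    2    4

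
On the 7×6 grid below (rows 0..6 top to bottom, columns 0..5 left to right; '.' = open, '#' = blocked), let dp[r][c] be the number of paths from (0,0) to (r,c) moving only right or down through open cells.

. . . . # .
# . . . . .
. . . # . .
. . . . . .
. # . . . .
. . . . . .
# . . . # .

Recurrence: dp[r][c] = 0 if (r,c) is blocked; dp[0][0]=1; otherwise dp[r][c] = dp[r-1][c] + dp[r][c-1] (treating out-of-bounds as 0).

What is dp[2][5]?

r\c   0   1   2   3   4   5
  0   1   1   1   1   0   0
  1   0   1   2   3   3   3
  2   0   1   3   0   3   6
  3   0   1   4   4   7  13
  4   0   0   4   8  15  28
  5   0   0   4  12  27  55
  6   0   0   4  16   0  55

6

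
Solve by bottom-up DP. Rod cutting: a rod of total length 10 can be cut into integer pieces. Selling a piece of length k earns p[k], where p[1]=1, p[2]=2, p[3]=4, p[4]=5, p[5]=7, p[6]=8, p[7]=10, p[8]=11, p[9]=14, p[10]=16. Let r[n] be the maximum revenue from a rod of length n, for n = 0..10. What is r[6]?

   n    0    1    2    3    4    5    6    7    8    9   10
r[n]    0    1    2    4    5    7    8   10   11   14   16

8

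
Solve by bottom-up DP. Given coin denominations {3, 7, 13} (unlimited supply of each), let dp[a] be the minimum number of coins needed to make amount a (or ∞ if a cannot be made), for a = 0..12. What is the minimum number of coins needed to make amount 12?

4

 a  0  1  2  3  4  5  6  7  8  9 10 11 12
dp  0  -  -  1  -  -  2  1  -  3  2  -  4
(- denotes ∞ / unreachable)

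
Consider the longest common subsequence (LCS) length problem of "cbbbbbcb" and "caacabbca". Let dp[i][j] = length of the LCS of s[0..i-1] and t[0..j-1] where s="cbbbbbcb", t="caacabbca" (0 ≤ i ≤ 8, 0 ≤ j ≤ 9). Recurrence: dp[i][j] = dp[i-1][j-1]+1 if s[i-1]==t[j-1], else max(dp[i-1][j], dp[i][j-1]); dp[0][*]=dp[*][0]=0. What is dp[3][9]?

   ''  c  a  a  c  a  b  b  c  a
''  0  0  0  0  0  0  0  0  0  0
 c  0  1  1  1  1  1  1  1  1  1
 b  0  1  1  1  1  1  2  2  2  2
 b  0  1  1  1  1  1  2  3  3  3
 b  0  1  1  1  1  1  2  3  3  3
 b  0  1  1  1  1  1  2  3  3  3
 b  0  1  1  1  1  1  2  3  3  3
 c  0  1  1  1  2  2  2  3  4  4
 b  0  1  1  1  2  2  3  3  4  4

3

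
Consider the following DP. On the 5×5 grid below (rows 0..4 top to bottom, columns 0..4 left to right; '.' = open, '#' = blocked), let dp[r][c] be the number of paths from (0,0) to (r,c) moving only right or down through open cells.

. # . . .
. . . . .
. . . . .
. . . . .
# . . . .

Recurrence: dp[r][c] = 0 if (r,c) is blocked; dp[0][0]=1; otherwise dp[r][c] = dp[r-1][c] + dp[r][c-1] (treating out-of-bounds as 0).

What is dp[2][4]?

5

r\c   0   1   2   3   4
  0   1   0   0   0   0
  1   1   1   1   1   1
  2   1   2   3   4   5
  3   1   3   6  10  15
  4   0   3   9  19  34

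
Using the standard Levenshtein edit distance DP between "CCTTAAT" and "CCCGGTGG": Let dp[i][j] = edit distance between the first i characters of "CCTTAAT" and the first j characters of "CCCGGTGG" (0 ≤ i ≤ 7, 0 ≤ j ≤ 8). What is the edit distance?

   ''  C  C  C  G  G  T  G  G
''  0  1  2  3  4  5  6  7  8
 C  1  0  1  2  3  4  5  6  7
 C  2  1  0  1  2  3  4  5  6
 T  3  2  1  1  2  3  3  4  5
 T  4  3  2  2  2  3  3  4  5
 A  5  4  3  3  3  3  4  4  5
 A  6  5  4  4  4  4  4  5  5
 T  7  6  5  5  5  5  4  5  6

6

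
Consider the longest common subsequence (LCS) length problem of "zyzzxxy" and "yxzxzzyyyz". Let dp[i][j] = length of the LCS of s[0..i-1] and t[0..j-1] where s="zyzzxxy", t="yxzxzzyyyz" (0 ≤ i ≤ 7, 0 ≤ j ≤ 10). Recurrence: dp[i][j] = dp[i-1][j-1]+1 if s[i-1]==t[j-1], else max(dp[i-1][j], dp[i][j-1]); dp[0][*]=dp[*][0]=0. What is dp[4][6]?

   ''  y  x  z  x  z  z  y  y  y  z
''  0  0  0  0  0  0  0  0  0  0  0
 z  0  0  0  1  1  1  1  1  1  1  1
 y  0  1  1  1  1  1  1  2  2  2  2
 z  0  1  1  2  2  2  2  2  2  2  3
 z  0  1  1  2  2  3  3  3  3  3  3
 x  0  1  2  2  3  3  3  3  3  3  3
 x  0  1  2  2  3  3  3  3  3  3  3
 y  0  1  2  2  3  3  3  4  4  4  4

3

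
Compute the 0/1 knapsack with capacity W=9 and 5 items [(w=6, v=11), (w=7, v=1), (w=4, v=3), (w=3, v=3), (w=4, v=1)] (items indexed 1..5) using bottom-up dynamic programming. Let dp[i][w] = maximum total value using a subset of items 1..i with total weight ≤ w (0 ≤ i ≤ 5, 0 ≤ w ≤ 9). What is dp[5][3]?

i\w   0   1   2   3   4   5   6   7   8   9
  0   0   0   0   0   0   0   0   0   0   0
  1   0   0   0   0   0   0  11  11  11  11
  2   0   0   0   0   0   0  11  11  11  11
  3   0   0   0   0   3   3  11  11  11  11
  4   0   0   0   3   3   3  11  11  11  14
  5   0   0   0   3   3   3  11  11  11  14

3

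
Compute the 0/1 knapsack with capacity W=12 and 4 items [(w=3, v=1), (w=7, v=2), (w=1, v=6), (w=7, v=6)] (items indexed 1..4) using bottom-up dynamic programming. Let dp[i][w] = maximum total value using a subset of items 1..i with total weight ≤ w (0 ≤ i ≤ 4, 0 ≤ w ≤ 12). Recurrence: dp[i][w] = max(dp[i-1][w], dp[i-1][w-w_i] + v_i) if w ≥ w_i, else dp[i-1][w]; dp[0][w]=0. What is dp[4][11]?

i\w   0   1   2   3   4   5   6   7   8   9  10  11  12
  0   0   0   0   0   0   0   0   0   0   0   0   0   0
  1   0   0   0   1   1   1   1   1   1   1   1   1   1
  2   0   0   0   1   1   1   1   2   2   2   3   3   3
  3   0   6   6   6   7   7   7   7   8   8   8   9   9
  4   0   6   6   6   7   7   7   7  12  12  12  13  13

13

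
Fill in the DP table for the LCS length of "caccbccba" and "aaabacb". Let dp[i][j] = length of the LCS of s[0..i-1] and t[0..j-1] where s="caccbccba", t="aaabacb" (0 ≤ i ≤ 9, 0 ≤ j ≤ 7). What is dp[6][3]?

   ''  a  a  a  b  a  c  b
''  0  0  0  0  0  0  0  0
 c  0  0  0  0  0  0  1  1
 a  0  1  1  1  1  1  1  1
 c  0  1  1  1  1  1  2  2
 c  0  1  1  1  1  1  2  2
 b  0  1  1  1  2  2  2  3
 c  0  1  1  1  2  2  3  3
 c  0  1  1  1  2  2  3  3
 b  0  1  1  1  2  2  3  4
 a  0  1  2  2  2  3  3  4

1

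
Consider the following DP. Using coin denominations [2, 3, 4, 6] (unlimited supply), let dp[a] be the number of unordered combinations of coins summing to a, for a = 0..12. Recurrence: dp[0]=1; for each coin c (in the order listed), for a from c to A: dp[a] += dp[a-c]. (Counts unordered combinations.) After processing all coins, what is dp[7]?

after  coin     0     1     2     3     4     5     6     7     8     9    10    11    12
          2     1     0     1     0     1     0     1     0     1     0     1     0     1
          3     1     0     1     1     1     1     2     1     2     2     2     2     3
          4     1     0     1     1     2     1     3     2     4     3     5     4     7
          6     1     0     1     1     2     1     4     2     5     4     7     5    11

2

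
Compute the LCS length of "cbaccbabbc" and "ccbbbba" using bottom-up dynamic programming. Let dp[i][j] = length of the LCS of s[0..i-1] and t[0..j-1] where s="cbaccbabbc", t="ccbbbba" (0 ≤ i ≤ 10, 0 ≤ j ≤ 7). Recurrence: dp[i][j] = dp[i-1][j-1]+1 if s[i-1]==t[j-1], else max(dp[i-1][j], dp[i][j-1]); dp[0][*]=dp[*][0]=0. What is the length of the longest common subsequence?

5

   ''  c  c  b  b  b  b  a
''  0  0  0  0  0  0  0  0
 c  0  1  1  1  1  1  1  1
 b  0  1  1  2  2  2  2  2
 a  0  1  1  2  2  2  2  3
 c  0  1  2  2  2  2  2  3
 c  0  1  2  2  2  2  2  3
 b  0  1  2  3  3  3  3  3
 a  0  1  2  3  3  3  3  4
 b  0  1  2  3  4  4  4  4
 b  0  1  2  3  4  5  5  5
 c  0  1  2  3  4  5  5  5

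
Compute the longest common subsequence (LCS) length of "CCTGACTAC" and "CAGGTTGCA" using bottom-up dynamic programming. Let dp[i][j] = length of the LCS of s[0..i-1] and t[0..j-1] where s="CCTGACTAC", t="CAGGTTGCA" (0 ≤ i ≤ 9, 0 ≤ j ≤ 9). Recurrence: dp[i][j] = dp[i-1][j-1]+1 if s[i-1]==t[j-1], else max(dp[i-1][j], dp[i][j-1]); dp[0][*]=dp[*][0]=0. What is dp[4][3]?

2

   ''  C  A  G  G  T  T  G  C  A
''  0  0  0  0  0  0  0  0  0  0
 C  0  1  1  1  1  1  1  1  1  1
 C  0  1  1  1  1  1  1  1  2  2
 T  0  1  1  1  1  2  2  2  2  2
 G  0  1  1  2  2  2  2  3  3  3
 A  0  1  2  2  2  2  2  3  3  4
 C  0  1  2  2  2  2  2  3  4  4
 T  0  1  2  2  2  3  3  3  4  4
 A  0  1  2  2  2  3  3  3  4  5
 C  0  1  2  2  2  3  3  3  4  5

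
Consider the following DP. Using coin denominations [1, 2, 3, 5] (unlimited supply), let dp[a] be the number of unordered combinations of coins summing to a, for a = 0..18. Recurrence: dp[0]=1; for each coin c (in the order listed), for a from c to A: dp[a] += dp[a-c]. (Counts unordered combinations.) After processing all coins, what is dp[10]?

20

after  coin     0     1     2     3     4     5     6     7     8     9    10    11    12    13    14    15    16    17    18
          1     1     1     1     1     1     1     1     1     1     1     1     1     1     1     1     1     1     1     1
          2     1     1     2     2     3     3     4     4     5     5     6     6     7     7     8     8     9     9    10
          3     1     1     2     3     4     5     7     8    10    12    14    16    19    21    24    27    30    33    37
          5     1     1     2     3     4     6     8    10    13    16    20    24    29    34    40    47    54    62    71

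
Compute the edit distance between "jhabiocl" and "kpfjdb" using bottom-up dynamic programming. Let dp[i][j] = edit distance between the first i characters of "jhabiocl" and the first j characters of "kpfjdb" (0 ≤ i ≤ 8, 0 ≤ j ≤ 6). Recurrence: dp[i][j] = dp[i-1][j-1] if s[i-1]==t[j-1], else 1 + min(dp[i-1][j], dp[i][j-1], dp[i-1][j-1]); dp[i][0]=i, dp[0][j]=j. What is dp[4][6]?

5

   ''  k  p  f  j  d  b
''  0  1  2  3  4  5  6
 j  1  1  2  3  3  4  5
 h  2  2  2  3  4  4  5
 a  3  3  3  3  4  5  5
 b  4  4  4  4  4  5  5
 i  5  5  5  5  5  5  6
 o  6  6  6  6  6  6  6
 c  7  7  7  7  7  7  7
 l  8  8  8  8  8  8  8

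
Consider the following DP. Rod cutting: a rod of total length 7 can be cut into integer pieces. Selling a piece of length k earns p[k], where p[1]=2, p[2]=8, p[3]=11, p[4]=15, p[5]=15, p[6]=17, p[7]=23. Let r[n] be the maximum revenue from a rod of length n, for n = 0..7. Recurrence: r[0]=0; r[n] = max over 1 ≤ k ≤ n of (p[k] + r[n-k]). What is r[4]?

   n    0    1    2    3    4    5    6    7
r[n]    0    2    8   11   16   19   24   27

16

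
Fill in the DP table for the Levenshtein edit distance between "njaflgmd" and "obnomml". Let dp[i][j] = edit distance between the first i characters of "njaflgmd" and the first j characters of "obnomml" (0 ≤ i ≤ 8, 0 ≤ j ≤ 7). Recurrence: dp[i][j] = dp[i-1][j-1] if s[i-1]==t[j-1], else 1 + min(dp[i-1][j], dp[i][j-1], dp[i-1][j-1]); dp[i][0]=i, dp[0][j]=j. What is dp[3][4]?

4

   ''  o  b  n  o  m  m  l
''  0  1  2  3  4  5  6  7
 n  1  1  2  2  3  4  5  6
 j  2  2  2  3  3  4  5  6
 a  3  3  3  3  4  4  5  6
 f  4  4  4  4  4  5  5  6
 l  5  5  5  5  5  5  6  5
 g  6  6  6  6  6  6  6  6
 m  7  7  7  7  7  6  6  7
 d  8  8  8  8  8  7  7  7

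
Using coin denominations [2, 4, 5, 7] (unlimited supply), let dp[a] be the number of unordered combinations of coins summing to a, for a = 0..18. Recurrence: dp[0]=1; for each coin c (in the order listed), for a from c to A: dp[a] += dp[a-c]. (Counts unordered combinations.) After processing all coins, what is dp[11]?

after  coin     0     1     2     3     4     5     6     7     8     9    10    11    12    13    14    15    16    17    18
          2     1     0     1     0     1     0     1     0     1     0     1     0     1     0     1     0     1     0     1
          4     1     0     1     0     2     0     2     0     3     0     3     0     4     0     4     0     5     0     5
          5     1     0     1     0     2     1     2     1     3     2     4     2     5     3     6     4     7     5     8
          7     1     0     1     0     2     1     2     2     3     3     4     4     6     5     8     7    10     9    12

4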